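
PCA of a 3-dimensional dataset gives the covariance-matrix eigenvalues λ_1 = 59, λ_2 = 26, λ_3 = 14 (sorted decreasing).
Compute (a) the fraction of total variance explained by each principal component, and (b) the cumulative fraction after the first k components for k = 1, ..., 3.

Step 1 — total variance = trace(Sigma) = Σ λ_i = 59 + 26 + 14 = 99.

Step 2 — fraction explained by component i = λ_i / Σ λ:
  PC1: 59/99 = 0.596
  PC2: 26/99 = 0.2626
  PC3: 14/99 = 0.1414

Step 3 — cumulative fraction after k components = (λ_1 + ... + λ_k) / Σ λ:
  k = 1: 59/99 = 0.596
  k = 2: (59 + 26)/99 = 85/99 = 0.8586
  k = 3: (59 + 26 + 14)/99 = 99/99 = 1

Summary (fraction, with percent):

explained: PC1 0.596 (59.6%), PC2 0.2626 (26.26%), PC3 0.1414 (14.14%);  cumulative: 0.596, 0.8586, 1


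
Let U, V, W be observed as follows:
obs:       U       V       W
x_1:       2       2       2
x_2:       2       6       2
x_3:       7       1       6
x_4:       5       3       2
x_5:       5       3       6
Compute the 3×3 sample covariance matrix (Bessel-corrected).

Step 1 — column means:
  mean(U) = (2 + 2 + 7 + 5 + 5) / 5 = 21/5 = 4.2
  mean(V) = (2 + 6 + 1 + 3 + 3) / 5 = 15/5 = 3
  mean(W) = (2 + 2 + 6 + 2 + 6) / 5 = 18/5 = 3.6

Step 2 — sample covariance S[i,j] = (1/(n-1)) · Σ_k (x_{k,i} - mean_i) · (x_{k,j} - mean_j), with n-1 = 4.
  S[U,U] = ((-2.2)·(-2.2) + (-2.2)·(-2.2) + (2.8)·(2.8) + (0.8)·(0.8) + (0.8)·(0.8)) / 4 = 18.8/4 = 4.7
  S[U,V] = ((-2.2)·(-1) + (-2.2)·(3) + (2.8)·(-2) + (0.8)·(0) + (0.8)·(0)) / 4 = -10/4 = -2.5
  S[U,W] = ((-2.2)·(-1.6) + (-2.2)·(-1.6) + (2.8)·(2.4) + (0.8)·(-1.6) + (0.8)·(2.4)) / 4 = 14.4/4 = 3.6
  S[V,V] = ((-1)·(-1) + (3)·(3) + (-2)·(-2) + (0)·(0) + (0)·(0)) / 4 = 14/4 = 3.5
  S[V,W] = ((-1)·(-1.6) + (3)·(-1.6) + (-2)·(2.4) + (0)·(-1.6) + (0)·(2.4)) / 4 = -8/4 = -2
  S[W,W] = ((-1.6)·(-1.6) + (-1.6)·(-1.6) + (2.4)·(2.4) + (-1.6)·(-1.6) + (2.4)·(2.4)) / 4 = 19.2/4 = 4.8

S is symmetric (S[j,i] = S[i,j]). Assembling:

S = [[4.7, -2.5, 3.6],
 [-2.5, 3.5, -2],
 [3.6, -2, 4.8]]


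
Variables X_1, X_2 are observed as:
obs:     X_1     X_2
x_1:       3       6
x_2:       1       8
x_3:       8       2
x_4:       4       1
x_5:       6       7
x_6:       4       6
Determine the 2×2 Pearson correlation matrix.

Step 1 — column means:
  mean(X_1) = (3 + 1 + 8 + 4 + 6 + 4) / 6 = 26/6 = 4.3333
  mean(X_2) = (6 + 8 + 2 + 1 + 7 + 6) / 6 = 30/6 = 5

Step 2 — sample variances and covariances s[i,j] = (1/(n-1)) · Σ_k (x_{k,i} - mean_i) · (x_{k,j} - mean_j), with n-1 = 5:
  s[X_1,X_1] = ((-1.3333)·(-1.3333) + (-3.3333)·(-3.3333) + (3.6667)·(3.6667) + (-0.3333)·(-0.3333) + (1.6667)·(1.6667) + (-0.3333)·(-0.3333)) / 5 = 29.3333/5 = 5.8667
  s[X_1,X_2] = ((-1.3333)·(1) + (-3.3333)·(3) + (3.6667)·(-3) + (-0.3333)·(-4) + (1.6667)·(2) + (-0.3333)·(1)) / 5 = -18/5 = -3.6
  s[X_2,X_2] = ((1)·(1) + (3)·(3) + (-3)·(-3) + (-4)·(-4) + (2)·(2) + (1)·(1)) / 5 = 40/5 = 8
  Sample standard deviations s_i = √(s[i,i]):
  s(X_1) = √(5.8667) = 2.4221
  s(X_2) = √(8) = 2.8284

Step 3 — r_{ij} = s_{ij} / (s_i · s_j):
  r[X_1,X_1] = 1 (diagonal).
  r[X_1,X_2] = -3.6 / (2.4221 · 2.8284) = -3.6 / 6.8508 = -0.5255
  r[X_2,X_2] = 1 (diagonal).

R is symmetric with unit diagonal. Assembling:

R = [[1, -0.5255],
 [-0.5255, 1]]


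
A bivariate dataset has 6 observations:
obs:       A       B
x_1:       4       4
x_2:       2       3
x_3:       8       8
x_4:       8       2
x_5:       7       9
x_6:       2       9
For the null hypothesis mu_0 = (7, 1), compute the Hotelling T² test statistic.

Step 1 — sample mean vector:
  mean(A) = (4 + 2 + 8 + 8 + 7 + 2) / 6 = 31/6 = 5.1667
  mean(B) = (4 + 3 + 8 + 2 + 9 + 9) / 6 = 35/6 = 5.8333
  x̄ = (5.1667, 5.8333),  deviation x̄ - mu_0 = (5.1667, 5.8333) - (7, 1) = (-1.8333, 4.8333).

Step 2 — sample covariance matrix, S[i,j] = (1/(n-1)) · Σ_k (x_{k,i} - mean_i) · (x_{k,j} - mean_j), divisor n-1 = 5:
  S[A,A] = ((-1.1667)·(-1.1667) + (-3.1667)·(-3.1667) + (2.8333)·(2.8333) + (2.8333)·(2.8333) + (1.8333)·(1.8333) + (-3.1667)·(-3.1667)) / 5 = 40.8333/5 = 8.1667
  S[A,B] = ((-1.1667)·(-1.8333) + (-3.1667)·(-2.8333) + (2.8333)·(2.1667) + (2.8333)·(-3.8333) + (1.8333)·(3.1667) + (-3.1667)·(3.1667)) / 5 = 2.1667/5 = 0.4333
  S[B,B] = ((-1.8333)·(-1.8333) + (-2.8333)·(-2.8333) + (2.1667)·(2.1667) + (-3.8333)·(-3.8333) + (3.1667)·(3.1667) + (3.1667)·(3.1667)) / 5 = 50.8333/5 = 10.1667
  S = [[8.1667, 0.4333],
 [0.4333, 10.1667]].

Step 3 — invert S. det(S) = 8.1667·10.1667 - (0.4333)² = 82.84.
  S^{-1} = (1/det) · [[d, -b], [-b, a]] = [[0.1227, -0.0052],
 [-0.0052, 0.0986]].

Step 4 — quadratic form (x̄ - mu_0)^T · S^{-1} · (x̄ - mu_0):
  S^{-1} · (x̄ - mu_0) = (-0.2503, 0.4861),
  (x̄ - mu_0)^T · [...] = (-1.8333)·(-0.2503) + (4.8333)·(0.4861) = 2.8082.

Step 5 — scale by n: T² = 6 · 2.8082 = 16.8493.

T² ≈ 16.8493


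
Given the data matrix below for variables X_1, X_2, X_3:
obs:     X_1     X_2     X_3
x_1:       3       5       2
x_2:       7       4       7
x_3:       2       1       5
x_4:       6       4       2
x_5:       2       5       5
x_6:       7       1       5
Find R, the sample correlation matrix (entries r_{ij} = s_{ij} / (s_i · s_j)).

Step 1 — column means:
  mean(X_1) = (3 + 7 + 2 + 6 + 2 + 7) / 6 = 27/6 = 4.5
  mean(X_2) = (5 + 4 + 1 + 4 + 5 + 1) / 6 = 20/6 = 3.3333
  mean(X_3) = (2 + 7 + 5 + 2 + 5 + 5) / 6 = 26/6 = 4.3333

Step 2 — sample variances and covariances s[i,j] = (1/(n-1)) · Σ_k (x_{k,i} - mean_i) · (x_{k,j} - mean_j), with n-1 = 5:
  s[X_1,X_1] = ((-1.5)·(-1.5) + (2.5)·(2.5) + (-2.5)·(-2.5) + (1.5)·(1.5) + (-2.5)·(-2.5) + (2.5)·(2.5)) / 5 = 29.5/5 = 5.9
  s[X_1,X_2] = ((-1.5)·(1.6667) + (2.5)·(0.6667) + (-2.5)·(-2.3333) + (1.5)·(0.6667) + (-2.5)·(1.6667) + (2.5)·(-2.3333)) / 5 = -4/5 = -0.8
  s[X_1,X_3] = ((-1.5)·(-2.3333) + (2.5)·(2.6667) + (-2.5)·(0.6667) + (1.5)·(-2.3333) + (-2.5)·(0.6667) + (2.5)·(0.6667)) / 5 = 5/5 = 1
  s[X_2,X_2] = ((1.6667)·(1.6667) + (0.6667)·(0.6667) + (-2.3333)·(-2.3333) + (0.6667)·(0.6667) + (1.6667)·(1.6667) + (-2.3333)·(-2.3333)) / 5 = 17.3333/5 = 3.4667
  s[X_2,X_3] = ((1.6667)·(-2.3333) + (0.6667)·(2.6667) + (-2.3333)·(0.6667) + (0.6667)·(-2.3333) + (1.6667)·(0.6667) + (-2.3333)·(0.6667)) / 5 = -5.6667/5 = -1.1333
  s[X_3,X_3] = ((-2.3333)·(-2.3333) + (2.6667)·(2.6667) + (0.6667)·(0.6667) + (-2.3333)·(-2.3333) + (0.6667)·(0.6667) + (0.6667)·(0.6667)) / 5 = 19.3333/5 = 3.8667
  Sample standard deviations s_i = √(s[i,i]):
  s(X_1) = √(5.9) = 2.429
  s(X_2) = √(3.4667) = 1.8619
  s(X_3) = √(3.8667) = 1.9664

Step 3 — r_{ij} = s_{ij} / (s_i · s_j):
  r[X_1,X_1] = 1 (diagonal).
  r[X_1,X_2] = -0.8 / (2.429 · 1.8619) = -0.8 / 4.5225 = -0.1769
  r[X_1,X_3] = 1 / (2.429 · 1.9664) = 1 / 4.7763 = 0.2094
  r[X_2,X_2] = 1 (diagonal).
  r[X_2,X_3] = -1.1333 / (1.8619 · 1.9664) = -1.1333 / 3.6612 = -0.3096
  r[X_3,X_3] = 1 (diagonal).

R is symmetric with unit diagonal. Assembling:

R = [[1, -0.1769, 0.2094],
 [-0.1769, 1, -0.3096],
 [0.2094, -0.3096, 1]]


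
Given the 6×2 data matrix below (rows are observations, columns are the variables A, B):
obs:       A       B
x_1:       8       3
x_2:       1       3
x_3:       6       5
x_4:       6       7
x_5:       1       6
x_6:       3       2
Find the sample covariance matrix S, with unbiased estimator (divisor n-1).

Step 1 — column means:
  mean(A) = (8 + 1 + 6 + 6 + 1 + 3) / 6 = 25/6 = 4.1667
  mean(B) = (3 + 3 + 5 + 7 + 6 + 2) / 6 = 26/6 = 4.3333

Step 2 — sample covariance S[i,j] = (1/(n-1)) · Σ_k (x_{k,i} - mean_i) · (x_{k,j} - mean_j), with n-1 = 5.
  S[A,A] = ((3.8333)·(3.8333) + (-3.1667)·(-3.1667) + (1.8333)·(1.8333) + (1.8333)·(1.8333) + (-3.1667)·(-3.1667) + (-1.1667)·(-1.1667)) / 5 = 42.8333/5 = 8.5667
  S[A,B] = ((3.8333)·(-1.3333) + (-3.1667)·(-1.3333) + (1.8333)·(0.6667) + (1.8333)·(2.6667) + (-3.1667)·(1.6667) + (-1.1667)·(-2.3333)) / 5 = 2.6667/5 = 0.5333
  S[B,B] = ((-1.3333)·(-1.3333) + (-1.3333)·(-1.3333) + (0.6667)·(0.6667) + (2.6667)·(2.6667) + (1.6667)·(1.6667) + (-2.3333)·(-2.3333)) / 5 = 19.3333/5 = 3.8667

S is symmetric (S[j,i] = S[i,j]). Assembling:

S = [[8.5667, 0.5333],
 [0.5333, 3.8667]]


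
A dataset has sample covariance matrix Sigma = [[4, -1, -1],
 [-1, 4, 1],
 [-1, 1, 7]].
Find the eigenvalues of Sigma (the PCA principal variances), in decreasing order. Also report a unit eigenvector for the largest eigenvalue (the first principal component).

Step 1 — characteristic polynomial p(λ) = det(λI - Sigma) = λ³ - tr·λ² + c_1·λ - det, where tr = trace, c_1 = sum of the principal 2×2 minors, det = det(Sigma):
  tr = 4 + 4 + 7 = 15,
  c_1 = (4·4 - (-1)²) + (4·7 - (-1)²) + (4·7 - (1)²) = 15 + 27 + 27 = 69,
  det = 4·(4·7 - (1)²) - (-1)·((-1)·7 - (1)·(-1)) + (-1)·((-1)·(1) - 4·(-1)) = 4·(27) - (-1)·(-6) + (-1)·(3) = 99.
  So p(λ) = λ³ - 15λ² + 69λ - 99.
Step 2 — look for an integer root (rational root theorem: any rational root is an integer divisor of 99). Testing λ = 3:
  p(3) = 27 - 135 + 207 - 99 = 0  ✓
  Dividing out (λ - 3): p(λ) = (λ - 3)(λ² - 12λ + 33).
Step 3 — remaining eigenvalues from the quadratic λ² - 12λ + 33 = 0:
  Δ = 12² - 4·33 = 144 - 132 = 12,  λ = (12 ± √12)/2 = (12 ± 3.4641)/2 ≈ 7.7321 or 4.2679.
  Sorted: λ_1 = 7.7321,  λ_2 = 4.2679,  λ_3 = 3  (check: sum = 15 = tr ✓).

Step 4 — unit eigenvector for λ_1 ≈ 7.7321: v spans the null space of (Sigma - λ_1 I), whose rows are
  r_1 = (-3.7321, -1, -1),  r_2 = (-1, -3.7321, 1),  r_3 = (-1, 1, -0.7321).
  v is orthogonal to every row, so take v ∝ r_1 × r_2 = ((-1)·(1) - (-1)·(-3.7321), (-1)·(-1) - (-3.7321)·(1), (-3.7321)·(-3.7321) - (-1)·(-1)) ≈ (-4.7321, 4.7321, 12.9282).
  Rescale (multiply by -1 so the first nonzero entry is positive): u = (4.7321, -4.7321, -12.9282).
  ||u|| = √((4.7321)² + (-4.7321)² + (-12.9282)²) = √(211.923) ≈ 14.5576,  v_1 = u/||u|| ≈ (0.3251, -0.3251, -0.8881) (||v_1|| = 1).

λ_1 = 7.7321,  λ_2 = 4.2679,  λ_3 = 3;  v_1 ≈ (0.3251, -0.3251, -0.8881)


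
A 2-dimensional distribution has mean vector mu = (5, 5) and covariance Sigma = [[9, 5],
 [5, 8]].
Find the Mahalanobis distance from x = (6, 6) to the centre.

Step 1 — centre the observation: (x - mu) = (1, 1).

Step 2 — invert Sigma. det(Sigma) = 9·8 - (5)² = 47.
  Sigma^{-1} = (1/det) · [[d, -b], [-b, a]] = [[0.1702, -0.1064],
 [-0.1064, 0.1915]].

Step 3 — form the quadratic (x - mu)^T · Sigma^{-1} · (x - mu):
  Sigma^{-1} · (x - mu) = (0.0638, 0.0851).
  (x - mu)^T · [Sigma^{-1} · (x - mu)] = (1)·(0.0638) + (1)·(0.0851) = 0.1489.

Step 4 — take square root: d = √(0.1489) ≈ 0.3859.

d(x, mu) = √(0.1489) ≈ 0.3859


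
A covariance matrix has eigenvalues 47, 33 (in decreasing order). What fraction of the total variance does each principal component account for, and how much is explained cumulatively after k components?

Step 1 — total variance = trace(Sigma) = Σ λ_i = 47 + 33 = 80.

Step 2 — fraction explained by component i = λ_i / Σ λ:
  PC1: 47/80 = 0.5875
  PC2: 33/80 = 0.4125

Step 3 — cumulative fraction after k components = (λ_1 + ... + λ_k) / Σ λ:
  k = 1: 47/80 = 0.5875
  k = 2: (47 + 33)/80 = 80/80 = 1

Summary (fraction, with percent):

explained: PC1 0.5875 (58.75%), PC2 0.4125 (41.25%);  cumulative: 0.5875, 1


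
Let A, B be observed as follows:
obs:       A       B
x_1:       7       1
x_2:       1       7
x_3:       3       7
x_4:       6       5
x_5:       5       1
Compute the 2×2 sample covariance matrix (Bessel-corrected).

Step 1 — column means:
  mean(A) = (7 + 1 + 3 + 6 + 5) / 5 = 22/5 = 4.4
  mean(B) = (1 + 7 + 7 + 5 + 1) / 5 = 21/5 = 4.2

Step 2 — sample covariance S[i,j] = (1/(n-1)) · Σ_k (x_{k,i} - mean_i) · (x_{k,j} - mean_j), with n-1 = 4.
  S[A,A] = ((2.6)·(2.6) + (-3.4)·(-3.4) + (-1.4)·(-1.4) + (1.6)·(1.6) + (0.6)·(0.6)) / 4 = 23.2/4 = 5.8
  S[A,B] = ((2.6)·(-3.2) + (-3.4)·(2.8) + (-1.4)·(2.8) + (1.6)·(0.8) + (0.6)·(-3.2)) / 4 = -22.4/4 = -5.6
  S[B,B] = ((-3.2)·(-3.2) + (2.8)·(2.8) + (2.8)·(2.8) + (0.8)·(0.8) + (-3.2)·(-3.2)) / 4 = 36.8/4 = 9.2

S is symmetric (S[j,i] = S[i,j]). Assembling:

S = [[5.8, -5.6],
 [-5.6, 9.2]]


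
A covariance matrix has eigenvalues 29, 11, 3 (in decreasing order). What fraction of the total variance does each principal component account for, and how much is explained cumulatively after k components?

Step 1 — total variance = trace(Sigma) = Σ λ_i = 29 + 11 + 3 = 43.

Step 2 — fraction explained by component i = λ_i / Σ λ:
  PC1: 29/43 = 0.6744
  PC2: 11/43 = 0.2558
  PC3: 3/43 = 0.0698

Step 3 — cumulative fraction after k components = (λ_1 + ... + λ_k) / Σ λ:
  k = 1: 29/43 = 0.6744
  k = 2: (29 + 11)/43 = 40/43 = 0.9302
  k = 3: (29 + 11 + 3)/43 = 43/43 = 1

Summary (fraction, with percent):

explained: PC1 0.6744 (67.44%), PC2 0.2558 (25.58%), PC3 0.0698 (6.98%);  cumulative: 0.6744, 0.9302, 1


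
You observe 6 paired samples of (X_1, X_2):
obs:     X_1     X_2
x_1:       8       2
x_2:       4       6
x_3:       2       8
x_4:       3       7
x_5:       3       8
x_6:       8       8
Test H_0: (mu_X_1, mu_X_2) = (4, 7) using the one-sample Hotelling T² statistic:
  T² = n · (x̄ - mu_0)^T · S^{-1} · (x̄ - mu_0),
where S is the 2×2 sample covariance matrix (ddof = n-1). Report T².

Step 1 — sample mean vector:
  mean(X_1) = (8 + 4 + 2 + 3 + 3 + 8) / 6 = 28/6 = 4.6667
  mean(X_2) = (2 + 6 + 8 + 7 + 8 + 8) / 6 = 39/6 = 6.5
  x̄ = (4.6667, 6.5),  deviation x̄ - mu_0 = (4.6667, 6.5) - (4, 7) = (0.6667, -0.5).

Step 2 — sample covariance matrix, S[i,j] = (1/(n-1)) · Σ_k (x_{k,i} - mean_i) · (x_{k,j} - mean_j), divisor n-1 = 5:
  S[X_1,X_1] = ((3.3333)·(3.3333) + (-0.6667)·(-0.6667) + (-2.6667)·(-2.6667) + (-1.6667)·(-1.6667) + (-1.6667)·(-1.6667) + (3.3333)·(3.3333)) / 5 = 35.3333/5 = 7.0667
  S[X_1,X_2] = ((3.3333)·(-4.5) + (-0.6667)·(-0.5) + (-2.6667)·(1.5) + (-1.6667)·(0.5) + (-1.6667)·(1.5) + (3.3333)·(1.5)) / 5 = -17/5 = -3.4
  S[X_2,X_2] = ((-4.5)·(-4.5) + (-0.5)·(-0.5) + (1.5)·(1.5) + (0.5)·(0.5) + (1.5)·(1.5) + (1.5)·(1.5)) / 5 = 27.5/5 = 5.5
  S = [[7.0667, -3.4],
 [-3.4, 5.5]].

Step 3 — invert S. det(S) = 7.0667·5.5 - (-3.4)² = 27.3067.
  S^{-1} = (1/det) · [[d, -b], [-b, a]] = [[0.2014, 0.1245],
 [0.1245, 0.2588]].

Step 4 — quadratic form (x̄ - mu_0)^T · S^{-1} · (x̄ - mu_0):
  S^{-1} · (x̄ - mu_0) = (0.072, -0.0464),
  (x̄ - mu_0)^T · [...] = (0.6667)·(0.072) + (-0.5)·(-0.0464) = 0.0712.

Step 5 — scale by n: T² = 6 · 0.0712 = 0.4272.

T² ≈ 0.4272


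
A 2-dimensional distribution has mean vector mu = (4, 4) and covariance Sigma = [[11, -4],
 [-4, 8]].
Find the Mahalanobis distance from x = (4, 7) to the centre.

Step 1 — centre the observation: (x - mu) = (0, 3).

Step 2 — invert Sigma. det(Sigma) = 11·8 - (-4)² = 72.
  Sigma^{-1} = (1/det) · [[d, -b], [-b, a]] = [[0.1111, 0.0556],
 [0.0556, 0.1528]].

Step 3 — form the quadratic (x - mu)^T · Sigma^{-1} · (x - mu):
  Sigma^{-1} · (x - mu) = (0.1667, 0.4583).
  (x - mu)^T · [Sigma^{-1} · (x - mu)] = (0)·(0.1667) + (3)·(0.4583) = 1.375.

Step 4 — take square root: d = √(1.375) ≈ 1.1726.

d(x, mu) = √(1.375) ≈ 1.1726


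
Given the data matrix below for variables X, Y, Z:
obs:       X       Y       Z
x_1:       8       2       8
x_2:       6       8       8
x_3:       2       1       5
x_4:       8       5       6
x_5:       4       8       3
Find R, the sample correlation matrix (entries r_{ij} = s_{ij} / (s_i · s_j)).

Step 1 — column means:
  mean(X) = (8 + 6 + 2 + 8 + 4) / 5 = 28/5 = 5.6
  mean(Y) = (2 + 8 + 1 + 5 + 8) / 5 = 24/5 = 4.8
  mean(Z) = (8 + 8 + 5 + 6 + 3) / 5 = 30/5 = 6

Step 2 — sample variances and covariances s[i,j] = (1/(n-1)) · Σ_k (x_{k,i} - mean_i) · (x_{k,j} - mean_j), with n-1 = 4:
  s[X,X] = ((2.4)·(2.4) + (0.4)·(0.4) + (-3.6)·(-3.6) + (2.4)·(2.4) + (-1.6)·(-1.6)) / 4 = 27.2/4 = 6.8
  s[X,Y] = ((2.4)·(-2.8) + (0.4)·(3.2) + (-3.6)·(-3.8) + (2.4)·(0.2) + (-1.6)·(3.2)) / 4 = 3.6/4 = 0.9
  s[X,Z] = ((2.4)·(2) + (0.4)·(2) + (-3.6)·(-1) + (2.4)·(0) + (-1.6)·(-3)) / 4 = 14/4 = 3.5
  s[Y,Y] = ((-2.8)·(-2.8) + (3.2)·(3.2) + (-3.8)·(-3.8) + (0.2)·(0.2) + (3.2)·(3.2)) / 4 = 42.8/4 = 10.7
  s[Y,Z] = ((-2.8)·(2) + (3.2)·(2) + (-3.8)·(-1) + (0.2)·(0) + (3.2)·(-3)) / 4 = -5/4 = -1.25
  s[Z,Z] = ((2)·(2) + (2)·(2) + (-1)·(-1) + (0)·(0) + (-3)·(-3)) / 4 = 18/4 = 4.5
  Sample standard deviations s_i = √(s[i,i]):
  s(X) = √(6.8) = 2.6077
  s(Y) = √(10.7) = 3.2711
  s(Z) = √(4.5) = 2.1213

Step 3 — r_{ij} = s_{ij} / (s_i · s_j):
  r[X,X] = 1 (diagonal).
  r[X,Y] = 0.9 / (2.6077 · 3.2711) = 0.9 / 8.5299 = 0.1055
  r[X,Z] = 3.5 / (2.6077 · 2.1213) = 3.5 / 5.5317 = 0.6327
  r[Y,Y] = 1 (diagonal).
  r[Y,Z] = -1.25 / (3.2711 · 2.1213) = -1.25 / 6.939 = -0.1801
  r[Z,Z] = 1 (diagonal).

R is symmetric with unit diagonal. Assembling:

R = [[1, 0.1055, 0.6327],
 [0.1055, 1, -0.1801],
 [0.6327, -0.1801, 1]]


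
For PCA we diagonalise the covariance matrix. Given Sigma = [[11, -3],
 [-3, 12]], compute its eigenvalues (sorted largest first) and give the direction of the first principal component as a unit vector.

Step 1 — characteristic polynomial of 2×2 Sigma:
  det(Sigma - λI) = λ² - trace · λ + det = 0.
  trace = 11 + 12 = 23, det = 11·12 - (-3)² = 123.
Step 2 — discriminant:
  Δ = trace² - 4·det = 529 - 492 = 37.
Step 3 — eigenvalues:
  λ = (trace ± √Δ)/2 = (23 ± 6.0828)/2,
  λ_1 = 14.5414,  λ_2 = 8.4586.

Step 4 — unit eigenvector for λ_1: solve (Sigma - λ_1 I)v = 0. First row:
  (11 - 14.5414)·v_x + (-3)·v_y = 0, i.e. (-3.5414)·v_x + (-3)·v_y = 0,
  so v ∝ (b, λ_1 - a) = (-3, 3.5414); multiply by -1 so the first entry is positive: u = (3, -3.5414).
  ||u|| = √((3)² + (-3.5414)²) = √(21.5414) ≈ 4.6413,
  v_1 = u/||u|| ≈ (0.6464, -0.763) (||v_1|| = 1).

λ_1 = 14.5414,  λ_2 = 8.4586;  v_1 ≈ (0.6464, -0.763)


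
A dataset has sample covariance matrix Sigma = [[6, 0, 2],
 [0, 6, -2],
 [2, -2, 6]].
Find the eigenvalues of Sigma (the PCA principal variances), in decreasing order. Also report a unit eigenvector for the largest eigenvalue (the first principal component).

Step 1 — characteristic polynomial p(λ) = det(λI - Sigma) = λ³ - tr·λ² + c_1·λ - det, where tr = trace, c_1 = sum of the principal 2×2 minors, det = det(Sigma):
  tr = 6 + 6 + 6 = 18,
  c_1 = (6·6 - (0)²) + (6·6 - (2)²) + (6·6 - (-2)²) = 36 + 32 + 32 = 100,
  det = 6·(6·6 - (-2)²) - (0)·((0)·6 - (-2)·(2)) + (2)·((0)·(-2) - 6·(2)) = 6·(32) - (0)·(4) + (2)·(-12) = 168.
  So p(λ) = λ³ - 18λ² + 100λ - 168.
Step 2 — look for an integer root (rational root theorem: any rational root is an integer divisor of 168). Testing λ = 6:
  p(6) = 216 - 648 + 600 - 168 = 0  ✓
  Dividing out (λ - 6): p(λ) = (λ - 6)(λ² - 12λ + 28).
Step 3 — remaining eigenvalues from the quadratic λ² - 12λ + 28 = 0:
  Δ = 12² - 4·28 = 144 - 112 = 32,  λ = (12 ± √32)/2 = (12 ± 5.6569)/2 ≈ 8.8284 or 3.1716.
  Sorted: λ_1 = 8.8284,  λ_2 = 6,  λ_3 = 3.1716  (check: sum = 18 = tr ✓).

Step 4 — unit eigenvector for λ_1 ≈ 8.8284: v spans the null space of (Sigma - λ_1 I), whose rows are
  r_1 = (-2.8284, 0, 2),  r_2 = (0, -2.8284, -2),  r_3 = (2, -2, -2.8284).
  v is orthogonal to every row, so take v ∝ r_1 × r_2 = ((0)·(-2) - (2)·(-2.8284), (2)·(0) - (-2.8284)·(-2), (-2.8284)·(-2.8284) - (0)·(0)) ≈ (5.6569, -5.6569, 8).
  Let u = (5.6569, -5.6569, 8).
  ||u|| = √((5.6569)² + (-5.6569)² + (8)²) = √(128) ≈ 11.3137,  v_1 = u/||u|| ≈ (0.5, -0.5, 0.7071) (||v_1|| = 1).

λ_1 = 8.8284,  λ_2 = 6,  λ_3 = 3.1716;  v_1 ≈ (0.5, -0.5, 0.7071)


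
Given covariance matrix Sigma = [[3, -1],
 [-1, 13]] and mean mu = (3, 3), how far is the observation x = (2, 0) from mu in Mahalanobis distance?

Step 1 — centre the observation: (x - mu) = (-1, -3).

Step 2 — invert Sigma. det(Sigma) = 3·13 - (-1)² = 38.
  Sigma^{-1} = (1/det) · [[d, -b], [-b, a]] = [[0.3421, 0.0263],
 [0.0263, 0.0789]].

Step 3 — form the quadratic (x - mu)^T · Sigma^{-1} · (x - mu):
  Sigma^{-1} · (x - mu) = (-0.4211, -0.2632).
  (x - mu)^T · [Sigma^{-1} · (x - mu)] = (-1)·(-0.4211) + (-3)·(-0.2632) = 1.2105.

Step 4 — take square root: d = √(1.2105) ≈ 1.1002.

d(x, mu) = √(1.2105) ≈ 1.1002


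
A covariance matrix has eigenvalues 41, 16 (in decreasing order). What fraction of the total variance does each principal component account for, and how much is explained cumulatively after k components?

Step 1 — total variance = trace(Sigma) = Σ λ_i = 41 + 16 = 57.

Step 2 — fraction explained by component i = λ_i / Σ λ:
  PC1: 41/57 = 0.7193
  PC2: 16/57 = 0.2807

Step 3 — cumulative fraction after k components = (λ_1 + ... + λ_k) / Σ λ:
  k = 1: 41/57 = 0.7193
  k = 2: (41 + 16)/57 = 57/57 = 1

Summary (fraction, with percent):

explained: PC1 0.7193 (71.93%), PC2 0.2807 (28.07%);  cumulative: 0.7193, 1


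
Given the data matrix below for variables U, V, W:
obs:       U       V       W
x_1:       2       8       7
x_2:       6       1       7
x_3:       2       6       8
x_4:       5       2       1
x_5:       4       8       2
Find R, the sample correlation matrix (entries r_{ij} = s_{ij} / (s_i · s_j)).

Step 1 — column means:
  mean(U) = (2 + 6 + 2 + 5 + 4) / 5 = 19/5 = 3.8
  mean(V) = (8 + 1 + 6 + 2 + 8) / 5 = 25/5 = 5
  mean(W) = (7 + 7 + 8 + 1 + 2) / 5 = 25/5 = 5

Step 2 — sample variances and covariances s[i,j] = (1/(n-1)) · Σ_k (x_{k,i} - mean_i) · (x_{k,j} - mean_j), with n-1 = 4:
  s[U,U] = ((-1.8)·(-1.8) + (2.2)·(2.2) + (-1.8)·(-1.8) + (1.2)·(1.2) + (0.2)·(0.2)) / 4 = 12.8/4 = 3.2
  s[U,V] = ((-1.8)·(3) + (2.2)·(-4) + (-1.8)·(1) + (1.2)·(-3) + (0.2)·(3)) / 4 = -19/4 = -4.75
  s[U,W] = ((-1.8)·(2) + (2.2)·(2) + (-1.8)·(3) + (1.2)·(-4) + (0.2)·(-3)) / 4 = -10/4 = -2.5
  s[V,V] = ((3)·(3) + (-4)·(-4) + (1)·(1) + (-3)·(-3) + (3)·(3)) / 4 = 44/4 = 11
  s[V,W] = ((3)·(2) + (-4)·(2) + (1)·(3) + (-3)·(-4) + (3)·(-3)) / 4 = 4/4 = 1
  s[W,W] = ((2)·(2) + (2)·(2) + (3)·(3) + (-4)·(-4) + (-3)·(-3)) / 4 = 42/4 = 10.5
  Sample standard deviations s_i = √(s[i,i]):
  s(U) = √(3.2) = 1.7889
  s(V) = √(11) = 3.3166
  s(W) = √(10.5) = 3.2404

Step 3 — r_{ij} = s_{ij} / (s_i · s_j):
  r[U,U] = 1 (diagonal).
  r[U,V] = -4.75 / (1.7889 · 3.3166) = -4.75 / 5.933 = -0.8006
  r[U,W] = -2.5 / (1.7889 · 3.2404) = -2.5 / 5.7966 = -0.4313
  r[V,V] = 1 (diagonal).
  r[V,W] = 1 / (3.3166 · 3.2404) = 1 / 10.7471 = 0.093
  r[W,W] = 1 (diagonal).

R is symmetric with unit diagonal. Assembling:

R = [[1, -0.8006, -0.4313],
 [-0.8006, 1, 0.093],
 [-0.4313, 0.093, 1]]


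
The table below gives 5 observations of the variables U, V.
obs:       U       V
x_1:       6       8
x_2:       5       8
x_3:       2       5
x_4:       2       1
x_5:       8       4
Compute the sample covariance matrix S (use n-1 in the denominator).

Step 1 — column means:
  mean(U) = (6 + 5 + 2 + 2 + 8) / 5 = 23/5 = 4.6
  mean(V) = (8 + 8 + 5 + 1 + 4) / 5 = 26/5 = 5.2

Step 2 — sample covariance S[i,j] = (1/(n-1)) · Σ_k (x_{k,i} - mean_i) · (x_{k,j} - mean_j), with n-1 = 4.
  S[U,U] = ((1.4)·(1.4) + (0.4)·(0.4) + (-2.6)·(-2.6) + (-2.6)·(-2.6) + (3.4)·(3.4)) / 4 = 27.2/4 = 6.8
  S[U,V] = ((1.4)·(2.8) + (0.4)·(2.8) + (-2.6)·(-0.2) + (-2.6)·(-4.2) + (3.4)·(-1.2)) / 4 = 12.4/4 = 3.1
  S[V,V] = ((2.8)·(2.8) + (2.8)·(2.8) + (-0.2)·(-0.2) + (-4.2)·(-4.2) + (-1.2)·(-1.2)) / 4 = 34.8/4 = 8.7

S is symmetric (S[j,i] = S[i,j]). Assembling:

S = [[6.8, 3.1],
 [3.1, 8.7]]


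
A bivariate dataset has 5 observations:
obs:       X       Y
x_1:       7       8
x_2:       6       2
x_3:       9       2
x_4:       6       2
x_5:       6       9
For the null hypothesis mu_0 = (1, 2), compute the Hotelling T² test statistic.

Step 1 — sample mean vector:
  mean(X) = (7 + 6 + 9 + 6 + 6) / 5 = 34/5 = 6.8
  mean(Y) = (8 + 2 + 2 + 2 + 9) / 5 = 23/5 = 4.6
  x̄ = (6.8, 4.6),  deviation x̄ - mu_0 = (6.8, 4.6) - (1, 2) = (5.8, 2.6).

Step 2 — sample covariance matrix, S[i,j] = (1/(n-1)) · Σ_k (x_{k,i} - mean_i) · (x_{k,j} - mean_j), divisor n-1 = 4:
  S[X,X] = ((0.2)·(0.2) + (-0.8)·(-0.8) + (2.2)·(2.2) + (-0.8)·(-0.8) + (-0.8)·(-0.8)) / 4 = 6.8/4 = 1.7
  S[X,Y] = ((0.2)·(3.4) + (-0.8)·(-2.6) + (2.2)·(-2.6) + (-0.8)·(-2.6) + (-0.8)·(4.4)) / 4 = -4.4/4 = -1.1
  S[Y,Y] = ((3.4)·(3.4) + (-2.6)·(-2.6) + (-2.6)·(-2.6) + (-2.6)·(-2.6) + (4.4)·(4.4)) / 4 = 51.2/4 = 12.8
  S = [[1.7, -1.1],
 [-1.1, 12.8]].

Step 3 — invert S. det(S) = 1.7·12.8 - (-1.1)² = 20.55.
  S^{-1} = (1/det) · [[d, -b], [-b, a]] = [[0.6229, 0.0535],
 [0.0535, 0.0827]].

Step 4 — quadratic form (x̄ - mu_0)^T · S^{-1} · (x̄ - mu_0):
  S^{-1} · (x̄ - mu_0) = (3.7518, 0.5255),
  (x̄ - mu_0)^T · [...] = (5.8)·(3.7518) + (2.6)·(0.5255) = 23.127.

Step 5 — scale by n: T² = 5 · 23.127 = 115.635.

T² ≈ 115.635


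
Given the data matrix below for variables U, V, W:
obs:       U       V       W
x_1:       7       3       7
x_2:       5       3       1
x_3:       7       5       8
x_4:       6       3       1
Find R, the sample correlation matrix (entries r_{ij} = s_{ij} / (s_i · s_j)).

Step 1 — column means:
  mean(U) = (7 + 5 + 7 + 6) / 4 = 25/4 = 6.25
  mean(V) = (3 + 3 + 5 + 3) / 4 = 14/4 = 3.5
  mean(W) = (7 + 1 + 8 + 1) / 4 = 17/4 = 4.25

Step 2 — sample variances and covariances s[i,j] = (1/(n-1)) · Σ_k (x_{k,i} - mean_i) · (x_{k,j} - mean_j), with n-1 = 3:
  s[U,U] = ((0.75)·(0.75) + (-1.25)·(-1.25) + (0.75)·(0.75) + (-0.25)·(-0.25)) / 3 = 2.75/3 = 0.9167
  s[U,V] = ((0.75)·(-0.5) + (-1.25)·(-0.5) + (0.75)·(1.5) + (-0.25)·(-0.5)) / 3 = 1.5/3 = 0.5
  s[U,W] = ((0.75)·(2.75) + (-1.25)·(-3.25) + (0.75)·(3.75) + (-0.25)·(-3.25)) / 3 = 9.75/3 = 3.25
  s[V,V] = ((-0.5)·(-0.5) + (-0.5)·(-0.5) + (1.5)·(1.5) + (-0.5)·(-0.5)) / 3 = 3/3 = 1
  s[V,W] = ((-0.5)·(2.75) + (-0.5)·(-3.25) + (1.5)·(3.75) + (-0.5)·(-3.25)) / 3 = 7.5/3 = 2.5
  s[W,W] = ((2.75)·(2.75) + (-3.25)·(-3.25) + (3.75)·(3.75) + (-3.25)·(-3.25)) / 3 = 42.75/3 = 14.25
  Sample standard deviations s_i = √(s[i,i]):
  s(U) = √(0.9167) = 0.9574
  s(V) = √(1) = 1
  s(W) = √(14.25) = 3.7749

Step 3 — r_{ij} = s_{ij} / (s_i · s_j):
  r[U,U] = 1 (diagonal).
  r[U,V] = 0.5 / (0.9574 · 1) = 0.5 / 0.9574 = 0.5222
  r[U,W] = 3.25 / (0.9574 · 3.7749) = 3.25 / 3.6142 = 0.8992
  r[V,V] = 1 (diagonal).
  r[V,W] = 2.5 / (1 · 3.7749) = 2.5 / 3.7749 = 0.6623
  r[W,W] = 1 (diagonal).

R is symmetric with unit diagonal. Assembling:

R = [[1, 0.5222, 0.8992],
 [0.5222, 1, 0.6623],
 [0.8992, 0.6623, 1]]


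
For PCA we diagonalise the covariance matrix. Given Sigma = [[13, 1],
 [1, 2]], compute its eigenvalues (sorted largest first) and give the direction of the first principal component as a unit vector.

Step 1 — characteristic polynomial of 2×2 Sigma:
  det(Sigma - λI) = λ² - trace · λ + det = 0.
  trace = 13 + 2 = 15, det = 13·2 - (1)² = 25.
Step 2 — discriminant:
  Δ = trace² - 4·det = 225 - 100 = 125.
Step 3 — eigenvalues:
  λ = (trace ± √Δ)/2 = (15 ± 11.1803)/2,
  λ_1 = 13.0902,  λ_2 = 1.9098.

Step 4 — unit eigenvector for λ_1: solve (Sigma - λ_1 I)v = 0. First row:
  (13 - 13.0902)·v_x + (1)·v_y = 0, i.e. (-0.0902)·v_x + (1)·v_y = 0,
  so v ∝ (b, λ_1 - a) = (1, 0.0902) = u.
  ||u|| = √((1)² + (0.0902)²) = √(1.0081) ≈ 1.0041,
  v_1 = u/||u|| ≈ (0.996, 0.0898) (||v_1|| = 1).

λ_1 = 13.0902,  λ_2 = 1.9098;  v_1 ≈ (0.996, 0.0898)


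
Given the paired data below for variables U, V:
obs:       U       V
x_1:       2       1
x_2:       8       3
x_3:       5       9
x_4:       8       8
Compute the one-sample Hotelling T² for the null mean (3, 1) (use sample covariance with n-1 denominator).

Step 1 — sample mean vector:
  mean(U) = (2 + 8 + 5 + 8) / 4 = 23/4 = 5.75
  mean(V) = (1 + 3 + 9 + 8) / 4 = 21/4 = 5.25
  x̄ = (5.75, 5.25),  deviation x̄ - mu_0 = (5.75, 5.25) - (3, 1) = (2.75, 4.25).

Step 2 — sample covariance matrix, S[i,j] = (1/(n-1)) · Σ_k (x_{k,i} - mean_i) · (x_{k,j} - mean_j), divisor n-1 = 3:
  S[U,U] = ((-3.75)·(-3.75) + (2.25)·(2.25) + (-0.75)·(-0.75) + (2.25)·(2.25)) / 3 = 24.75/3 = 8.25
  S[U,V] = ((-3.75)·(-4.25) + (2.25)·(-2.25) + (-0.75)·(3.75) + (2.25)·(2.75)) / 3 = 14.25/3 = 4.75
  S[V,V] = ((-4.25)·(-4.25) + (-2.25)·(-2.25) + (3.75)·(3.75) + (2.75)·(2.75)) / 3 = 44.75/3 = 14.9167
  S = [[8.25, 4.75],
 [4.75, 14.9167]].

Step 3 — invert S. det(S) = 8.25·14.9167 - (4.75)² = 100.5.
  S^{-1} = (1/det) · [[d, -b], [-b, a]] = [[0.1484, -0.0473],
 [-0.0473, 0.0821]].

Step 4 — quadratic form (x̄ - mu_0)^T · S^{-1} · (x̄ - mu_0):
  S^{-1} · (x̄ - mu_0) = (0.2073, 0.2189),
  (x̄ - mu_0)^T · [...] = (2.75)·(0.2073) + (4.25)·(0.2189) = 1.5004.

Step 5 — scale by n: T² = 4 · 1.5004 = 6.0017.

T² ≈ 6.0017


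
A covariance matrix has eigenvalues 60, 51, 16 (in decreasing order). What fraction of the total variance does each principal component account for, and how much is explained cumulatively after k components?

Step 1 — total variance = trace(Sigma) = Σ λ_i = 60 + 51 + 16 = 127.

Step 2 — fraction explained by component i = λ_i / Σ λ:
  PC1: 60/127 = 0.4724
  PC2: 51/127 = 0.4016
  PC3: 16/127 = 0.126

Step 3 — cumulative fraction after k components = (λ_1 + ... + λ_k) / Σ λ:
  k = 1: 60/127 = 0.4724
  k = 2: (60 + 51)/127 = 111/127 = 0.874
  k = 3: (60 + 51 + 16)/127 = 127/127 = 1

Summary (fraction, with percent):

explained: PC1 0.4724 (47.24%), PC2 0.4016 (40.16%), PC3 0.126 (12.6%);  cumulative: 0.4724, 0.874, 1


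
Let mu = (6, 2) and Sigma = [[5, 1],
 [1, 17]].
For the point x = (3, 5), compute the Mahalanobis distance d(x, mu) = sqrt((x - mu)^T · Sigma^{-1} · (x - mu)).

Step 1 — centre the observation: (x - mu) = (-3, 3).

Step 2 — invert Sigma. det(Sigma) = 5·17 - (1)² = 84.
  Sigma^{-1} = (1/det) · [[d, -b], [-b, a]] = [[0.2024, -0.0119],
 [-0.0119, 0.0595]].

Step 3 — form the quadratic (x - mu)^T · Sigma^{-1} · (x - mu):
  Sigma^{-1} · (x - mu) = (-0.6429, 0.2143).
  (x - mu)^T · [Sigma^{-1} · (x - mu)] = (-3)·(-0.6429) + (3)·(0.2143) = 2.5714.

Step 4 — take square root: d = √(2.5714) ≈ 1.6036.

d(x, mu) = √(2.5714) ≈ 1.6036


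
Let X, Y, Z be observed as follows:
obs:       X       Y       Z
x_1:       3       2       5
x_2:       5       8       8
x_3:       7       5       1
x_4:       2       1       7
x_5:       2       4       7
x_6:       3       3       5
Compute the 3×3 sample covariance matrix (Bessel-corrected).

Step 1 — column means:
  mean(X) = (3 + 5 + 7 + 2 + 2 + 3) / 6 = 22/6 = 3.6667
  mean(Y) = (2 + 8 + 5 + 1 + 4 + 3) / 6 = 23/6 = 3.8333
  mean(Z) = (5 + 8 + 1 + 7 + 7 + 5) / 6 = 33/6 = 5.5

Step 2 — sample covariance S[i,j] = (1/(n-1)) · Σ_k (x_{k,i} - mean_i) · (x_{k,j} - mean_j), with n-1 = 5.
  S[X,X] = ((-0.6667)·(-0.6667) + (1.3333)·(1.3333) + (3.3333)·(3.3333) + (-1.6667)·(-1.6667) + (-1.6667)·(-1.6667) + (-0.6667)·(-0.6667)) / 5 = 19.3333/5 = 3.8667
  S[X,Y] = ((-0.6667)·(-1.8333) + (1.3333)·(4.1667) + (3.3333)·(1.1667) + (-1.6667)·(-2.8333) + (-1.6667)·(0.1667) + (-0.6667)·(-0.8333)) / 5 = 15.6667/5 = 3.1333
  S[X,Z] = ((-0.6667)·(-0.5) + (1.3333)·(2.5) + (3.3333)·(-4.5) + (-1.6667)·(1.5) + (-1.6667)·(1.5) + (-0.6667)·(-0.5)) / 5 = -16/5 = -3.2
  S[Y,Y] = ((-1.8333)·(-1.8333) + (4.1667)·(4.1667) + (1.1667)·(1.1667) + (-2.8333)·(-2.8333) + (0.1667)·(0.1667) + (-0.8333)·(-0.8333)) / 5 = 30.8333/5 = 6.1667
  S[Y,Z] = ((-1.8333)·(-0.5) + (4.1667)·(2.5) + (1.1667)·(-4.5) + (-2.8333)·(1.5) + (0.1667)·(1.5) + (-0.8333)·(-0.5)) / 5 = 2.5/5 = 0.5
  S[Z,Z] = ((-0.5)·(-0.5) + (2.5)·(2.5) + (-4.5)·(-4.5) + (1.5)·(1.5) + (1.5)·(1.5) + (-0.5)·(-0.5)) / 5 = 31.5/5 = 6.3

S is symmetric (S[j,i] = S[i,j]). Assembling:

S = [[3.8667, 3.1333, -3.2],
 [3.1333, 6.1667, 0.5],
 [-3.2, 0.5, 6.3]]


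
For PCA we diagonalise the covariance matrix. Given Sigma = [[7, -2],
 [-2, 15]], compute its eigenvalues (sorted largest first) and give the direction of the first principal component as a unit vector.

Step 1 — characteristic polynomial of 2×2 Sigma:
  det(Sigma - λI) = λ² - trace · λ + det = 0.
  trace = 7 + 15 = 22, det = 7·15 - (-2)² = 101.
Step 2 — discriminant:
  Δ = trace² - 4·det = 484 - 404 = 80.
Step 3 — eigenvalues:
  λ = (trace ± √Δ)/2 = (22 ± 8.9443)/2,
  λ_1 = 15.4721,  λ_2 = 6.5279.

Step 4 — unit eigenvector for λ_1: solve (Sigma - λ_1 I)v = 0. First row:
  (7 - 15.4721)·v_x + (-2)·v_y = 0, i.e. (-8.4721)·v_x + (-2)·v_y = 0,
  so v ∝ (b, λ_1 - a) = (-2, 8.4721); multiply by -1 so the first entry is positive: u = (2, -8.4721).
  ||u|| = √((2)² + (-8.4721)²) = √(75.7771) ≈ 8.705,
  v_1 = u/||u|| ≈ (0.2298, -0.9732) (||v_1|| = 1).

λ_1 = 15.4721,  λ_2 = 6.5279;  v_1 ≈ (0.2298, -0.9732)


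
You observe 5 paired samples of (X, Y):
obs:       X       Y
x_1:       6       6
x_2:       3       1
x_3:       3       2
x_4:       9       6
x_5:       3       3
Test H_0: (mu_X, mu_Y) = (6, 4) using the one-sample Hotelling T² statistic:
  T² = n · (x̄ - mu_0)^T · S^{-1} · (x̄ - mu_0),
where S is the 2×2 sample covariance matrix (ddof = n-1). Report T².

Step 1 — sample mean vector:
  mean(X) = (6 + 3 + 3 + 9 + 3) / 5 = 24/5 = 4.8
  mean(Y) = (6 + 1 + 2 + 6 + 3) / 5 = 18/5 = 3.6
  x̄ = (4.8, 3.6),  deviation x̄ - mu_0 = (4.8, 3.6) - (6, 4) = (-1.2, -0.4).

Step 2 — sample covariance matrix, S[i,j] = (1/(n-1)) · Σ_k (x_{k,i} - mean_i) · (x_{k,j} - mean_j), divisor n-1 = 4:
  S[X,X] = ((1.2)·(1.2) + (-1.8)·(-1.8) + (-1.8)·(-1.8) + (4.2)·(4.2) + (-1.8)·(-1.8)) / 4 = 28.8/4 = 7.2
  S[X,Y] = ((1.2)·(2.4) + (-1.8)·(-2.6) + (-1.8)·(-1.6) + (4.2)·(2.4) + (-1.8)·(-0.6)) / 4 = 21.6/4 = 5.4
  S[Y,Y] = ((2.4)·(2.4) + (-2.6)·(-2.6) + (-1.6)·(-1.6) + (2.4)·(2.4) + (-0.6)·(-0.6)) / 4 = 21.2/4 = 5.3
  S = [[7.2, 5.4],
 [5.4, 5.3]].

Step 3 — invert S. det(S) = 7.2·5.3 - (5.4)² = 9.
  S^{-1} = (1/det) · [[d, -b], [-b, a]] = [[0.5889, -0.6],
 [-0.6, 0.8]].

Step 4 — quadratic form (x̄ - mu_0)^T · S^{-1} · (x̄ - mu_0):
  S^{-1} · (x̄ - mu_0) = (-0.4667, 0.4),
  (x̄ - mu_0)^T · [...] = (-1.2)·(-0.4667) + (-0.4)·(0.4) = 0.4.

Step 5 — scale by n: T² = 5 · 0.4 = 2.

T² ≈ 2


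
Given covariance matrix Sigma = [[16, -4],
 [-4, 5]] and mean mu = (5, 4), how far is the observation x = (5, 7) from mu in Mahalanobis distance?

Step 1 — centre the observation: (x - mu) = (0, 3).

Step 2 — invert Sigma. det(Sigma) = 16·5 - (-4)² = 64.
  Sigma^{-1} = (1/det) · [[d, -b], [-b, a]] = [[0.0781, 0.0625],
 [0.0625, 0.25]].

Step 3 — form the quadratic (x - mu)^T · Sigma^{-1} · (x - mu):
  Sigma^{-1} · (x - mu) = (0.1875, 0.75).
  (x - mu)^T · [Sigma^{-1} · (x - mu)] = (0)·(0.1875) + (3)·(0.75) = 2.25.

Step 4 — take square root: d = √(2.25) ≈ 1.5.

d(x, mu) = √(2.25) ≈ 1.5


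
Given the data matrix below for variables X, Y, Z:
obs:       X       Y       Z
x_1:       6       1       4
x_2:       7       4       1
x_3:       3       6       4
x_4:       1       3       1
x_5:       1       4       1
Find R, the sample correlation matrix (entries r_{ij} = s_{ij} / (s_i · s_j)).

Step 1 — column means:
  mean(X) = (6 + 7 + 3 + 1 + 1) / 5 = 18/5 = 3.6
  mean(Y) = (1 + 4 + 6 + 3 + 4) / 5 = 18/5 = 3.6
  mean(Z) = (4 + 1 + 4 + 1 + 1) / 5 = 11/5 = 2.2

Step 2 — sample variances and covariances s[i,j] = (1/(n-1)) · Σ_k (x_{k,i} - mean_i) · (x_{k,j} - mean_j), with n-1 = 4:
  s[X,X] = ((2.4)·(2.4) + (3.4)·(3.4) + (-0.6)·(-0.6) + (-2.6)·(-2.6) + (-2.6)·(-2.6)) / 4 = 31.2/4 = 7.8
  s[X,Y] = ((2.4)·(-2.6) + (3.4)·(0.4) + (-0.6)·(2.4) + (-2.6)·(-0.6) + (-2.6)·(0.4)) / 4 = -5.8/4 = -1.45
  s[X,Z] = ((2.4)·(1.8) + (3.4)·(-1.2) + (-0.6)·(1.8) + (-2.6)·(-1.2) + (-2.6)·(-1.2)) / 4 = 5.4/4 = 1.35
  s[Y,Y] = ((-2.6)·(-2.6) + (0.4)·(0.4) + (2.4)·(2.4) + (-0.6)·(-0.6) + (0.4)·(0.4)) / 4 = 13.2/4 = 3.3
  s[Y,Z] = ((-2.6)·(1.8) + (0.4)·(-1.2) + (2.4)·(1.8) + (-0.6)·(-1.2) + (0.4)·(-1.2)) / 4 = -0.6/4 = -0.15
  s[Z,Z] = ((1.8)·(1.8) + (-1.2)·(-1.2) + (1.8)·(1.8) + (-1.2)·(-1.2) + (-1.2)·(-1.2)) / 4 = 10.8/4 = 2.7
  Sample standard deviations s_i = √(s[i,i]):
  s(X) = √(7.8) = 2.7928
  s(Y) = √(3.3) = 1.8166
  s(Z) = √(2.7) = 1.6432

Step 3 — r_{ij} = s_{ij} / (s_i · s_j):
  r[X,X] = 1 (diagonal).
  r[X,Y] = -1.45 / (2.7928 · 1.8166) = -1.45 / 5.0735 = -0.2858
  r[X,Z] = 1.35 / (2.7928 · 1.6432) = 1.35 / 4.5891 = 0.2942
  r[Y,Y] = 1 (diagonal).
  r[Y,Z] = -0.15 / (1.8166 · 1.6432) = -0.15 / 2.985 = -0.0503
  r[Z,Z] = 1 (diagonal).

R is symmetric with unit diagonal. Assembling:

R = [[1, -0.2858, 0.2942],
 [-0.2858, 1, -0.0503],
 [0.2942, -0.0503, 1]]


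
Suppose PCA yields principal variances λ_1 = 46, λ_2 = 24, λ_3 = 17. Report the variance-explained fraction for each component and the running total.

Step 1 — total variance = trace(Sigma) = Σ λ_i = 46 + 24 + 17 = 87.

Step 2 — fraction explained by component i = λ_i / Σ λ:
  PC1: 46/87 = 0.5287
  PC2: 24/87 = 0.2759
  PC3: 17/87 = 0.1954

Step 3 — cumulative fraction after k components = (λ_1 + ... + λ_k) / Σ λ:
  k = 1: 46/87 = 0.5287
  k = 2: (46 + 24)/87 = 70/87 = 0.8046
  k = 3: (46 + 24 + 17)/87 = 87/87 = 1

Summary (fraction, with percent):

explained: PC1 0.5287 (52.87%), PC2 0.2759 (27.59%), PC3 0.1954 (19.54%);  cumulative: 0.5287, 0.8046, 1


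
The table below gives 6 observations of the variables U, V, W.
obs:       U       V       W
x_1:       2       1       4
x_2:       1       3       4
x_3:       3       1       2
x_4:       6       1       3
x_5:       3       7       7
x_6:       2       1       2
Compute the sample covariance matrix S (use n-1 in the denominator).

Step 1 — column means:
  mean(U) = (2 + 1 + 3 + 6 + 3 + 2) / 6 = 17/6 = 2.8333
  mean(V) = (1 + 3 + 1 + 1 + 7 + 1) / 6 = 14/6 = 2.3333
  mean(W) = (4 + 4 + 2 + 3 + 7 + 2) / 6 = 22/6 = 3.6667

Step 2 — sample covariance S[i,j] = (1/(n-1)) · Σ_k (x_{k,i} - mean_i) · (x_{k,j} - mean_j), with n-1 = 5.
  S[U,U] = ((-0.8333)·(-0.8333) + (-1.8333)·(-1.8333) + (0.1667)·(0.1667) + (3.1667)·(3.1667) + (0.1667)·(0.1667) + (-0.8333)·(-0.8333)) / 5 = 14.8333/5 = 2.9667
  S[U,V] = ((-0.8333)·(-1.3333) + (-1.8333)·(0.6667) + (0.1667)·(-1.3333) + (3.1667)·(-1.3333) + (0.1667)·(4.6667) + (-0.8333)·(-1.3333)) / 5 = -2.6667/5 = -0.5333
  S[U,W] = ((-0.8333)·(0.3333) + (-1.8333)·(0.3333) + (0.1667)·(-1.6667) + (3.1667)·(-0.6667) + (0.1667)·(3.3333) + (-0.8333)·(-1.6667)) / 5 = -1.3333/5 = -0.2667
  S[V,V] = ((-1.3333)·(-1.3333) + (0.6667)·(0.6667) + (-1.3333)·(-1.3333) + (-1.3333)·(-1.3333) + (4.6667)·(4.6667) + (-1.3333)·(-1.3333)) / 5 = 29.3333/5 = 5.8667
  S[V,W] = ((-1.3333)·(0.3333) + (0.6667)·(0.3333) + (-1.3333)·(-1.6667) + (-1.3333)·(-0.6667) + (4.6667)·(3.3333) + (-1.3333)·(-1.6667)) / 5 = 20.6667/5 = 4.1333
  S[W,W] = ((0.3333)·(0.3333) + (0.3333)·(0.3333) + (-1.6667)·(-1.6667) + (-0.6667)·(-0.6667) + (3.3333)·(3.3333) + (-1.6667)·(-1.6667)) / 5 = 17.3333/5 = 3.4667

S is symmetric (S[j,i] = S[i,j]). Assembling:

S = [[2.9667, -0.5333, -0.2667],
 [-0.5333, 5.8667, 4.1333],
 [-0.2667, 4.1333, 3.4667]]


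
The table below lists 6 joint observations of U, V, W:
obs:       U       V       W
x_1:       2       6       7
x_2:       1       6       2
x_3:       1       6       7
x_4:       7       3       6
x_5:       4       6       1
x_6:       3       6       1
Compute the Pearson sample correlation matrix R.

Step 1 — column means:
  mean(U) = (2 + 1 + 1 + 7 + 4 + 3) / 6 = 18/6 = 3
  mean(V) = (6 + 6 + 6 + 3 + 6 + 6) / 6 = 33/6 = 5.5
  mean(W) = (7 + 2 + 7 + 6 + 1 + 1) / 6 = 24/6 = 4

Step 2 — sample variances and covariances s[i,j] = (1/(n-1)) · Σ_k (x_{k,i} - mean_i) · (x_{k,j} - mean_j), with n-1 = 5:
  s[U,U] = ((-1)·(-1) + (-2)·(-2) + (-2)·(-2) + (4)·(4) + (1)·(1) + (0)·(0)) / 5 = 26/5 = 5.2
  s[U,V] = ((-1)·(0.5) + (-2)·(0.5) + (-2)·(0.5) + (4)·(-2.5) + (1)·(0.5) + (0)·(0.5)) / 5 = -12/5 = -2.4
  s[U,W] = ((-1)·(3) + (-2)·(-2) + (-2)·(3) + (4)·(2) + (1)·(-3) + (0)·(-3)) / 5 = 0/5 = 0
  s[V,V] = ((0.5)·(0.5) + (0.5)·(0.5) + (0.5)·(0.5) + (-2.5)·(-2.5) + (0.5)·(0.5) + (0.5)·(0.5)) / 5 = 7.5/5 = 1.5
  s[V,W] = ((0.5)·(3) + (0.5)·(-2) + (0.5)·(3) + (-2.5)·(2) + (0.5)·(-3) + (0.5)·(-3)) / 5 = -6/5 = -1.2
  s[W,W] = ((3)·(3) + (-2)·(-2) + (3)·(3) + (2)·(2) + (-3)·(-3) + (-3)·(-3)) / 5 = 44/5 = 8.8
  Sample standard deviations s_i = √(s[i,i]):
  s(U) = √(5.2) = 2.2804
  s(V) = √(1.5) = 1.2247
  s(W) = √(8.8) = 2.9665

Step 3 — r_{ij} = s_{ij} / (s_i · s_j):
  r[U,U] = 1 (diagonal).
  r[U,V] = -2.4 / (2.2804 · 1.2247) = -2.4 / 2.7928 = -0.8593
  r[U,W] = 0 / (2.2804 · 2.9665) = 0 / 6.7646 = 0
  r[V,V] = 1 (diagonal).
  r[V,W] = -1.2 / (1.2247 · 2.9665) = -1.2 / 3.6332 = -0.3303
  r[W,W] = 1 (diagonal).

R is symmetric with unit diagonal. Assembling:

R = [[1, -0.8593, 0],
 [-0.8593, 1, -0.3303],
 [0, -0.3303, 1]]
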